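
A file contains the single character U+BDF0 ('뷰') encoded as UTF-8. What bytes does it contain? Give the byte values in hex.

EB B7 B0

U+BDF0 = 0xBDF0 = 48624 decimal. In range U+0800–U+FFFF → 3-byte form: 1110xxxx 10xxxxxx 10xxxxxx.
Binary (16 bits): 1011110111110000.
Split 4+6+6: 1011 | 110111 | 110000.
Byte 1: 11101011 = 0xEB.
Byte 2: 10110111 = 0xB7.
Byte 3: 10110000 = 0xB0.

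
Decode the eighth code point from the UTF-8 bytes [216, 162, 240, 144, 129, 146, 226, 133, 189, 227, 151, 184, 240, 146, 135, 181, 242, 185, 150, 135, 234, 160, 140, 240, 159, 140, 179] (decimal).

U+1F333

Offset 0: leading byte 0xD8 = 11011000 → 2-byte char #1 = D8 A2.
Offset 2: leading byte 0xF0 = 11110000 → 4-byte char #2 = F0 90 81 92.
Offset 6: leading byte 0xE2 = 11100010 → 3-byte char #3 = E2 85 BD.
Offset 9: leading byte 0xE3 = 11100011 → 3-byte char #4 = E3 97 B8.
Offset 12: leading byte 0xF0 = 11110000 → 4-byte char #5 = F0 92 87 B5.
Offset 16: leading byte 0xF2 = 11110010 → 4-byte char #6 = F2 B9 96 87.
Offset 20: leading byte 0xEA = 11101010 → 3-byte char #7 = EA A0 8C.
Offset 23: leading byte 0xF0 = 11110000 → 4-byte char #8 = F0 9F 8C B3.
Leading byte 0xF0 = 11110000 matches 11110xxx → 4-byte sequence.
Byte 1: 0xF0 = 11110000, payload 000 (3 bits).
Byte 2: 0x9F = 10011111 (10xxxxxx ✓), payload 011111.
Byte 3: 0x8C = 10001100 (10xxxxxx ✓), payload 001100.
Byte 4: 0xB3 = 10110011 (10xxxxxx ✓), payload 110011.
Concatenate: 000011111001100110011 = 0x1F333 (21 bits → U+1F333).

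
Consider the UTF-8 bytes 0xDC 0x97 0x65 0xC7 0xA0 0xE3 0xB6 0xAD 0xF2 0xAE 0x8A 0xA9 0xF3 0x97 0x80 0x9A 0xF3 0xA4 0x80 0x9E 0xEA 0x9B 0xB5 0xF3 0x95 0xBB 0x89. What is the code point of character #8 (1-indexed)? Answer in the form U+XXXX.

U+A6F5

Offset 0: leading byte 0xDC = 11011100 → 2-byte char #1 = DC 97.
Offset 2: leading byte 0x65 = 01100101 → 1-byte char #2 = 65.
Offset 3: leading byte 0xC7 = 11000111 → 2-byte char #3 = C7 A0.
Offset 5: leading byte 0xE3 = 11100011 → 3-byte char #4 = E3 B6 AD.
Offset 8: leading byte 0xF2 = 11110010 → 4-byte char #5 = F2 AE 8A A9.
Offset 12: leading byte 0xF3 = 11110011 → 4-byte char #6 = F3 97 80 9A.
Offset 16: leading byte 0xF3 = 11110011 → 4-byte char #7 = F3 A4 80 9E.
Offset 20: leading byte 0xEA = 11101010 → 3-byte char #8 = EA 9B B5.
Leading byte 0xEA = 11101010 matches 1110xxxx → 3-byte sequence.
Byte 1: 0xEA = 11101010, payload 1010 (4 bits).
Byte 2: 0x9B = 10011011 (10xxxxxx ✓), payload 011011.
Byte 3: 0xB5 = 10110101 (10xxxxxx ✓), payload 110101.
Concatenate: 1010011011110101 = 0xA6F5 (16 bits → U+A6F5).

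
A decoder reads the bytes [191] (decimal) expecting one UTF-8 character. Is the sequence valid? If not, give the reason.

invalid (continuation byte with no leading byte)

Byte 0xBF = 10111111 has the form 10xxxxxx — a continuation byte — but there is no preceding leading byte.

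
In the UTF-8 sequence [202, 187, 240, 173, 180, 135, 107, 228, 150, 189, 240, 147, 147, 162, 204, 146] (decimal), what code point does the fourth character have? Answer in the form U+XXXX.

Offset 0: leading byte 0xCA = 11001010 → 2-byte char #1 = CA BB.
Offset 2: leading byte 0xF0 = 11110000 → 4-byte char #2 = F0 AD B4 87.
Offset 6: leading byte 0x6B = 01101011 → 1-byte char #3 = 6B.
Offset 7: leading byte 0xE4 = 11100100 → 3-byte char #4 = E4 96 BD.
Leading byte 0xE4 = 11100100 matches 1110xxxx → 3-byte sequence.
Byte 1: 0xE4 = 11100100, payload 0100 (4 bits).
Byte 2: 0x96 = 10010110 (10xxxxxx ✓), payload 010110.
Byte 3: 0xBD = 10111101 (10xxxxxx ✓), payload 111101.
Concatenate: 0100010110111101 = 0x45BD (16 bits → U+45BD).

U+45BD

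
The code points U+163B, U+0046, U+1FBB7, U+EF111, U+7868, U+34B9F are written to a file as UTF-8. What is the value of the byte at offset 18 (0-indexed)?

U+163B → 3-byte form E1 98 BB at offsets 0–2.
U+0046 → 1-byte form 46 at offsets 3–3.
U+1FBB7 → 4-byte form F0 9F AE B7 at offsets 4–7.
U+EF111 → 4-byte form F3 AF 84 91 at offsets 8–11.
U+7868 → 3-byte form E7 A1 A8 at offsets 12–14.
U+34B9F → 4-byte form F0 B4 AE 9F at offsets 15–18.
Offset 18 falls in char 6's range; it's byte 4 of F0 B4 AE 9F = 0x9F.

0x9F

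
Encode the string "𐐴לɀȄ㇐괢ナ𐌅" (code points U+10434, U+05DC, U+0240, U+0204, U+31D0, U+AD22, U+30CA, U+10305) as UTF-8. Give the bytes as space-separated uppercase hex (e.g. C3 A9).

F0 90 90 B4 D7 9C C9 80 C8 84 E3 87 90 EA B4 A2 E3 83 8A F0 90 8C 85

U+10434: 4-byte form → F0 90 90 B4.
U+05DC: 2-byte form → D7 9C.
U+0240: 2-byte form → C9 80.
U+0204: 2-byte form → C8 84.
U+31D0: 3-byte form → E3 87 90.
U+AD22: 3-byte form → EA B4 A2.
U+30CA: 3-byte form → E3 83 8A.
U+10305: 4-byte form → F0 90 8C 85.
Concatenated (23 bytes): F0 90 90 B4 D7 9C C9 80 C8 84 E3 87 90 EA B4 A2 E3 83 8A F0 90 8C 85.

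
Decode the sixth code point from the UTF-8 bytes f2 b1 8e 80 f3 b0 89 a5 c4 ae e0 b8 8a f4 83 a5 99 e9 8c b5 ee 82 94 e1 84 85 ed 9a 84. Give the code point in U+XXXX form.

U+9335

Offset 0: leading byte 0xF2 = 11110010 → 4-byte char #1 = F2 B1 8E 80.
Offset 4: leading byte 0xF3 = 11110011 → 4-byte char #2 = F3 B0 89 A5.
Offset 8: leading byte 0xC4 = 11000100 → 2-byte char #3 = C4 AE.
Offset 10: leading byte 0xE0 = 11100000 → 3-byte char #4 = E0 B8 8A.
Offset 13: leading byte 0xF4 = 11110100 → 4-byte char #5 = F4 83 A5 99.
Offset 17: leading byte 0xE9 = 11101001 → 3-byte char #6 = E9 8C B5.
Leading byte 0xE9 = 11101001 matches 1110xxxx → 3-byte sequence.
Byte 1: 0xE9 = 11101001, payload 1001 (4 bits).
Byte 2: 0x8C = 10001100 (10xxxxxx ✓), payload 001100.
Byte 3: 0xB5 = 10110101 (10xxxxxx ✓), payload 110101.
Concatenate: 1001001100110101 = 0x9335 (16 bits → U+9335).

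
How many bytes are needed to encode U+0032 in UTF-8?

1

U+0032 = 0x32. UTF-8 uses 1 byte below 0x80, 2 below 0x800, 3 below 0x10000, 4 up to 0x10FFFF. 0x32 is in U+0000–U+007F → 1 byte.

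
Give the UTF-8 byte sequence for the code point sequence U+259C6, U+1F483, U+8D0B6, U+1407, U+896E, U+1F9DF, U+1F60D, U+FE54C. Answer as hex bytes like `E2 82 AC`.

U+259C6: 4-byte form → F0 A5 A7 86.
U+1F483: 4-byte form → F0 9F 92 83.
U+8D0B6: 4-byte form → F2 8D 82 B6.
U+1407: 3-byte form → E1 90 87.
U+896E: 3-byte form → E8 A5 AE.
U+1F9DF: 4-byte form → F0 9F A7 9F.
U+1F60D: 4-byte form → F0 9F 98 8D.
U+FE54C: 4-byte form → F3 BE 95 8C.
Concatenated (30 bytes): F0 A5 A7 86 F0 9F 92 83 F2 8D 82 B6 E1 90 87 E8 A5 AE F0 9F A7 9F F0 9F 98 8D F3 BE 95 8C.

F0 A5 A7 86 F0 9F 92 83 F2 8D 82 B6 E1 90 87 E8 A5 AE F0 9F A7 9F F0 9F 98 8D F3 BE 95 8C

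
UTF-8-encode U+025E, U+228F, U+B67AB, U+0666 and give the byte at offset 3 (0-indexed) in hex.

0x8A

U+025E → 2-byte form C9 9E at offsets 0–1.
U+228F → 3-byte form E2 8A 8F at offsets 2–4.
Offset 3 falls in char 2's range; it's byte 2 of E2 8A 8F = 0x8A.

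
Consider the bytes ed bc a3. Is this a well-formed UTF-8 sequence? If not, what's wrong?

invalid (encodes a surrogate (U+D800–U+DFFF))

Structurally a 3-byte sequence; payload = 0xDF23.
But 0xDF23 is in U+D800–U+DFFF, the surrogate range. Surrogates are not Unicode scalar values and are forbidden in UTF-8.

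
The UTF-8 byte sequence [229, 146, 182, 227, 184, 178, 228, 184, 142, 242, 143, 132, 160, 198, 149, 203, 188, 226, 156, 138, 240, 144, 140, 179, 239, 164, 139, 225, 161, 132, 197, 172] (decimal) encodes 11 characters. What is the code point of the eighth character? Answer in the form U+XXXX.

U+10333

Offset 0: leading byte 0xE5 = 11100101 → 3-byte char #1 = E5 92 B6.
Offset 3: leading byte 0xE3 = 11100011 → 3-byte char #2 = E3 B8 B2.
Offset 6: leading byte 0xE4 = 11100100 → 3-byte char #3 = E4 B8 8E.
Offset 9: leading byte 0xF2 = 11110010 → 4-byte char #4 = F2 8F 84 A0.
Offset 13: leading byte 0xC6 = 11000110 → 2-byte char #5 = C6 95.
Offset 15: leading byte 0xCB = 11001011 → 2-byte char #6 = CB BC.
Offset 17: leading byte 0xE2 = 11100010 → 3-byte char #7 = E2 9C 8A.
Offset 20: leading byte 0xF0 = 11110000 → 4-byte char #8 = F0 90 8C B3.
Leading byte 0xF0 = 11110000 matches 11110xxx → 4-byte sequence.
Byte 1: 0xF0 = 11110000, payload 000 (3 bits).
Byte 2: 0x90 = 10010000 (10xxxxxx ✓), payload 010000.
Byte 3: 0x8C = 10001100 (10xxxxxx ✓), payload 001100.
Byte 4: 0xB3 = 10110011 (10xxxxxx ✓), payload 110011.
Concatenate: 000010000001100110011 = 0x10333 (21 bits → U+10333).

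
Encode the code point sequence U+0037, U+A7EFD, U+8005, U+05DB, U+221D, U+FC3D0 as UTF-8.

37 F2 A7 BB BD E8 80 85 D7 9B E2 88 9D F3 BC 8F 90

U+0037: 1-byte form → 37.
U+A7EFD: 4-byte form → F2 A7 BB BD.
U+8005: 3-byte form → E8 80 85.
U+05DB: 2-byte form → D7 9B.
U+221D: 3-byte form → E2 88 9D.
U+FC3D0: 4-byte form → F3 BC 8F 90.
Concatenated (17 bytes): 37 F2 A7 BB BD E8 80 85 D7 9B E2 88 9D F3 BC 8F 90.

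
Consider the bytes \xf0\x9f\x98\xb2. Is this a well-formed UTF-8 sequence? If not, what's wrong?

Leading byte 0xF0 = 11110000 → 4-byte form.
Continuation bytes 0x9F=10011111, 0x98=10011000, 0xB2=10110010 all match 10xxxxxx.
Decoded value 0x1F632 is ≥ 0x10000 (shortest form) and not a surrogate.

valid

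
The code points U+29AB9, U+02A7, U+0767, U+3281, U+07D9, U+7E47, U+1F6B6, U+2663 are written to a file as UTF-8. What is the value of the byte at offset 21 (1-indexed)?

0xE2

1-indexed offset 21 is 0-indexed offset 20.
U+29AB9 → 4-byte form F0 A9 AA B9 at offsets 0–3.
U+02A7 → 2-byte form CA A7 at offsets 4–5.
U+0767 → 2-byte form DD A7 at offsets 6–7.
U+3281 → 3-byte form E3 8A 81 at offsets 8–10.
U+07D9 → 2-byte form DF 99 at offsets 11–12.
U+7E47 → 3-byte form E7 B9 87 at offsets 13–15.
U+1F6B6 → 4-byte form F0 9F 9A B6 at offsets 16–19.
U+2663 → 3-byte form E2 99 A3 at offsets 20–22.
Offset 20 falls in char 8's range; it's byte 1 of E2 99 A3 = 0xE2.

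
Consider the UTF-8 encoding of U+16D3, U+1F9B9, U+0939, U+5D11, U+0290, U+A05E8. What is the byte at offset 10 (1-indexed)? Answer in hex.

1-indexed offset 10 is 0-indexed offset 9.
U+16D3 → 3-byte form E1 9B 93 at offsets 0–2.
U+1F9B9 → 4-byte form F0 9F A6 B9 at offsets 3–6.
U+0939 → 3-byte form E0 A4 B9 at offsets 7–9.
Offset 9 falls in char 3's range; it's byte 3 of E0 A4 B9 = 0xB9.

0xB9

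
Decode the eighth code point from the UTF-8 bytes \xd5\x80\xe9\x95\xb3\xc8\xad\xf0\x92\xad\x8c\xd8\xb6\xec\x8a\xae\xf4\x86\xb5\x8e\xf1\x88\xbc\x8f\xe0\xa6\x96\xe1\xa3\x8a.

Offset 0: leading byte 0xD5 = 11010101 → 2-byte char #1 = D5 80.
Offset 2: leading byte 0xE9 = 11101001 → 3-byte char #2 = E9 95 B3.
Offset 5: leading byte 0xC8 = 11001000 → 2-byte char #3 = C8 AD.
Offset 7: leading byte 0xF0 = 11110000 → 4-byte char #4 = F0 92 AD 8C.
Offset 11: leading byte 0xD8 = 11011000 → 2-byte char #5 = D8 B6.
Offset 13: leading byte 0xEC = 11101100 → 3-byte char #6 = EC 8A AE.
Offset 16: leading byte 0xF4 = 11110100 → 4-byte char #7 = F4 86 B5 8E.
Offset 20: leading byte 0xF1 = 11110001 → 4-byte char #8 = F1 88 BC 8F.
Leading byte 0xF1 = 11110001 matches 11110xxx → 4-byte sequence.
Byte 1: 0xF1 = 11110001, payload 001 (3 bits).
Byte 2: 0x88 = 10001000 (10xxxxxx ✓), payload 001000.
Byte 3: 0xBC = 10111100 (10xxxxxx ✓), payload 111100.
Byte 4: 0x8F = 10001111 (10xxxxxx ✓), payload 001111.
Concatenate: 001001000111100001111 = 0x48F0F (21 bits → U+48F0F).

U+48F0F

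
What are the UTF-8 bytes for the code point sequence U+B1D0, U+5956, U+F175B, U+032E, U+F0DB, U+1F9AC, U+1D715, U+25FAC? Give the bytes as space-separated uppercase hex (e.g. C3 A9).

EB 87 90 E5 A5 96 F3 B1 9D 9B CC AE EF 83 9B F0 9F A6 AC F0 9D 9C 95 F0 A5 BE AC

U+B1D0: 3-byte form → EB 87 90.
U+5956: 3-byte form → E5 A5 96.
U+F175B: 4-byte form → F3 B1 9D 9B.
U+032E: 2-byte form → CC AE.
U+F0DB: 3-byte form → EF 83 9B.
U+1F9AC: 4-byte form → F0 9F A6 AC.
U+1D715: 4-byte form → F0 9D 9C 95.
U+25FAC: 4-byte form → F0 A5 BE AC.
Concatenated (27 bytes): EB 87 90 E5 A5 96 F3 B1 9D 9B CC AE EF 83 9B F0 9F A6 AC F0 9D 9C 95 F0 A5 BE AC.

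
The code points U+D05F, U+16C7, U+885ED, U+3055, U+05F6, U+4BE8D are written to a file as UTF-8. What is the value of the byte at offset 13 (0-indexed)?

0xD7

U+D05F → 3-byte form ED 81 9F at offsets 0–2.
U+16C7 → 3-byte form E1 9B 87 at offsets 3–5.
U+885ED → 4-byte form F2 88 97 AD at offsets 6–9.
U+3055 → 3-byte form E3 81 95 at offsets 10–12.
U+05F6 → 2-byte form D7 B6 at offsets 13–14.
Offset 13 falls in char 5's range; it's byte 1 of D7 B6 = 0xD7.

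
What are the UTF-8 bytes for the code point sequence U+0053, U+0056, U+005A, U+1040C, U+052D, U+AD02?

U+0053: 1-byte form → 53.
U+0056: 1-byte form → 56.
U+005A: 1-byte form → 5A.
U+1040C: 4-byte form → F0 90 90 8C.
U+052D: 2-byte form → D4 AD.
U+AD02: 3-byte form → EA B4 82.
Concatenated (12 bytes): 53 56 5A F0 90 90 8C D4 AD EA B4 82.

53 56 5A F0 90 90 8C D4 AD EA B4 82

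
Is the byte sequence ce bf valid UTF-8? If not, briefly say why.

valid

Leading byte 0xCE = 11001110 → 2-byte form.
Continuation bytes 0xBF=10111111 all match 10xxxxxx.
Decoded value 0x3BF is ≥ 0x80 (shortest form) and not a surrogate.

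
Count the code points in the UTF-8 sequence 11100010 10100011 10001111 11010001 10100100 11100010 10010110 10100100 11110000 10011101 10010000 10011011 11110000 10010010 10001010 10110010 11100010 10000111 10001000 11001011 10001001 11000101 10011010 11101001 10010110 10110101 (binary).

Byte at offset 0: 0xE2 = 11100010 → 3-byte char (#1). Advance 3.
Byte at offset 3: 0xD1 = 11010001 → 2-byte char (#2). Advance 2.
Byte at offset 5: 0xE2 = 11100010 → 3-byte char (#3). Advance 3.
Byte at offset 8: 0xF0 = 11110000 → 4-byte char (#4). Advance 4.
Byte at offset 12: 0xF0 = 11110000 → 4-byte char (#5). Advance 4.
Byte at offset 16: 0xE2 = 11100010 → 3-byte char (#6). Advance 3.
Byte at offset 19: 0xCB = 11001011 → 2-byte char (#7). Advance 2.
Byte at offset 21: 0xC5 = 11000101 → 2-byte char (#8). Advance 2.
Byte at offset 23: 0xE9 = 11101001 → 3-byte char (#9). Advance 3.
Reached end at offset 26 after 9 code points.

9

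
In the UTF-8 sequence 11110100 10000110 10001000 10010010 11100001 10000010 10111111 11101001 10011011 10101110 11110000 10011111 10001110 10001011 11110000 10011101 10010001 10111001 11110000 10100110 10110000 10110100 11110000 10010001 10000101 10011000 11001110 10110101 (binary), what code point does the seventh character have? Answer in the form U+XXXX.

Offset 0: leading byte 0xF4 = 11110100 → 4-byte char #1 = F4 86 88 92.
Offset 4: leading byte 0xE1 = 11100001 → 3-byte char #2 = E1 82 BF.
Offset 7: leading byte 0xE9 = 11101001 → 3-byte char #3 = E9 9B AE.
Offset 10: leading byte 0xF0 = 11110000 → 4-byte char #4 = F0 9F 8E 8B.
Offset 14: leading byte 0xF0 = 11110000 → 4-byte char #5 = F0 9D 91 B9.
Offset 18: leading byte 0xF0 = 11110000 → 4-byte char #6 = F0 A6 B0 B4.
Offset 22: leading byte 0xF0 = 11110000 → 4-byte char #7 = F0 91 85 98.
Leading byte 0xF0 = 11110000 matches 11110xxx → 4-byte sequence.
Byte 1: 0xF0 = 11110000, payload 000 (3 bits).
Byte 2: 0x91 = 10010001 (10xxxxxx ✓), payload 010001.
Byte 3: 0x85 = 10000101 (10xxxxxx ✓), payload 000101.
Byte 4: 0x98 = 10011000 (10xxxxxx ✓), payload 011000.
Concatenate: 000010001000101011000 = 0x11158 (21 bits → U+11158).

U+11158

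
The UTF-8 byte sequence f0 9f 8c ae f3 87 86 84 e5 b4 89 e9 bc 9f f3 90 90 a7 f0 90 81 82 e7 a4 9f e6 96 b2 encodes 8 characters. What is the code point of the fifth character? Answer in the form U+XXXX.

U+D0427

Offset 0: leading byte 0xF0 = 11110000 → 4-byte char #1 = F0 9F 8C AE.
Offset 4: leading byte 0xF3 = 11110011 → 4-byte char #2 = F3 87 86 84.
Offset 8: leading byte 0xE5 = 11100101 → 3-byte char #3 = E5 B4 89.
Offset 11: leading byte 0xE9 = 11101001 → 3-byte char #4 = E9 BC 9F.
Offset 14: leading byte 0xF3 = 11110011 → 4-byte char #5 = F3 90 90 A7.
Leading byte 0xF3 = 11110011 matches 11110xxx → 4-byte sequence.
Byte 1: 0xF3 = 11110011, payload 011 (3 bits).
Byte 2: 0x90 = 10010000 (10xxxxxx ✓), payload 010000.
Byte 3: 0x90 = 10010000 (10xxxxxx ✓), payload 010000.
Byte 4: 0xA7 = 10100111 (10xxxxxx ✓), payload 100111.
Concatenate: 011010000010000100111 = 0xD0427 (21 bits → U+D0427).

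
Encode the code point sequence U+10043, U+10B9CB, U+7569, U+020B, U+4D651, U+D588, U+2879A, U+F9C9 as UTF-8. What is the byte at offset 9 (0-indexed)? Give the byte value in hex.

0x95

U+10043 → 4-byte form F0 90 81 83 at offsets 0–3.
U+10B9CB → 4-byte form F4 8B A7 8B at offsets 4–7.
U+7569 → 3-byte form E7 95 A9 at offsets 8–10.
Offset 9 falls in char 3's range; it's byte 2 of E7 95 A9 = 0x95.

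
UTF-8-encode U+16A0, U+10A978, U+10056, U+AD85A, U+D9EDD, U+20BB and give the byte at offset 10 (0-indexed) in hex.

U+16A0 → 3-byte form E1 9A A0 at offsets 0–2.
U+10A978 → 4-byte form F4 8A A5 B8 at offsets 3–6.
U+10056 → 4-byte form F0 90 81 96 at offsets 7–10.
Offset 10 falls in char 3's range; it's byte 4 of F0 90 81 96 = 0x96.

0x96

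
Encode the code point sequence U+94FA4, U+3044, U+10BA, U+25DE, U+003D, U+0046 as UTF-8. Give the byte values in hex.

F2 94 BE A4 E3 81 84 E1 82 BA E2 97 9E 3D 46

U+94FA4: 4-byte form → F2 94 BE A4.
U+3044: 3-byte form → E3 81 84.
U+10BA: 3-byte form → E1 82 BA.
U+25DE: 3-byte form → E2 97 9E.
U+003D: 1-byte form → 3D.
U+0046: 1-byte form → 46.
Concatenated (15 bytes): F2 94 BE A4 E3 81 84 E1 82 BA E2 97 9E 3D 46.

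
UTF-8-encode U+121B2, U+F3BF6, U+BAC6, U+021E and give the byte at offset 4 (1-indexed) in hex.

1-indexed offset 4 is 0-indexed offset 3.
U+121B2 → 4-byte form F0 92 86 B2 at offsets 0–3.
Offset 3 falls in char 1's range; it's byte 4 of F0 92 86 B2 = 0xB2.

0xB2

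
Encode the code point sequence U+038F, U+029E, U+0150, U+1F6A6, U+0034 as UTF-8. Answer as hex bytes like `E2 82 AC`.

CE 8F CA 9E C5 90 F0 9F 9A A6 34

U+038F: 2-byte form → CE 8F.
U+029E: 2-byte form → CA 9E.
U+0150: 2-byte form → C5 90.
U+1F6A6: 4-byte form → F0 9F 9A A6.
U+0034: 1-byte form → 34.
Concatenated (11 bytes): CE 8F CA 9E C5 90 F0 9F 9A A6 34.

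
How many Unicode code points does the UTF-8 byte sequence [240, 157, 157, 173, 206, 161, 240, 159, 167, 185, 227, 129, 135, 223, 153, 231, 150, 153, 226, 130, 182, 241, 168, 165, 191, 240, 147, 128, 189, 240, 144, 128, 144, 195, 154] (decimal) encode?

Byte at offset 0: 0xF0 = 11110000 → 4-byte char (#1). Advance 4.
Byte at offset 4: 0xCE = 11001110 → 2-byte char (#2). Advance 2.
Byte at offset 6: 0xF0 = 11110000 → 4-byte char (#3). Advance 4.
Byte at offset 10: 0xE3 = 11100011 → 3-byte char (#4). Advance 3.
Byte at offset 13: 0xDF = 11011111 → 2-byte char (#5). Advance 2.
Byte at offset 15: 0xE7 = 11100111 → 3-byte char (#6). Advance 3.
Byte at offset 18: 0xE2 = 11100010 → 3-byte char (#7). Advance 3.
Byte at offset 21: 0xF1 = 11110001 → 4-byte char (#8). Advance 4.
Byte at offset 25: 0xF0 = 11110000 → 4-byte char (#9). Advance 4.
Byte at offset 29: 0xF0 = 11110000 → 4-byte char (#10). Advance 4.
Byte at offset 33: 0xC3 = 11000011 → 2-byte char (#11). Advance 2.
Reached end at offset 35 after 11 code points.

11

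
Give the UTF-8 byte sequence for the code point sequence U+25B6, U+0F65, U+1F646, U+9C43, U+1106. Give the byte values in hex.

E2 96 B6 E0 BD A5 F0 9F 99 86 E9 B1 83 E1 84 86

U+25B6: 3-byte form → E2 96 B6.
U+0F65: 3-byte form → E0 BD A5.
U+1F646: 4-byte form → F0 9F 99 86.
U+9C43: 3-byte form → E9 B1 83.
U+1106: 3-byte form → E1 84 86.
Concatenated (16 bytes): E2 96 B6 E0 BD A5 F0 9F 99 86 E9 B1 83 E1 84 86.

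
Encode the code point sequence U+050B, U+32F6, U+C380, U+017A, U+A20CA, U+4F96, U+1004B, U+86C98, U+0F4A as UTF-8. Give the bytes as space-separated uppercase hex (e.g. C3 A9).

D4 8B E3 8B B6 EC 8E 80 C5 BA F2 A2 83 8A E4 BE 96 F0 90 81 8B F2 86 B2 98 E0 BD 8A

U+050B: 2-byte form → D4 8B.
U+32F6: 3-byte form → E3 8B B6.
U+C380: 3-byte form → EC 8E 80.
U+017A: 2-byte form → C5 BA.
U+A20CA: 4-byte form → F2 A2 83 8A.
U+4F96: 3-byte form → E4 BE 96.
U+1004B: 4-byte form → F0 90 81 8B.
U+86C98: 4-byte form → F2 86 B2 98.
U+0F4A: 3-byte form → E0 BD 8A.
Concatenated (28 bytes): D4 8B E3 8B B6 EC 8E 80 C5 BA F2 A2 83 8A E4 BE 96 F0 90 81 8B F2 86 B2 98 E0 BD 8A.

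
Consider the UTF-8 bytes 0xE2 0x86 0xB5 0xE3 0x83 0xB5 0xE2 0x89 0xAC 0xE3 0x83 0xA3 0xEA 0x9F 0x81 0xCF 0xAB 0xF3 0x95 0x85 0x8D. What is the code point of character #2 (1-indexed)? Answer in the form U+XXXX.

U+30F5

Offset 0: leading byte 0xE2 = 11100010 → 3-byte char #1 = E2 86 B5.
Offset 3: leading byte 0xE3 = 11100011 → 3-byte char #2 = E3 83 B5.
Leading byte 0xE3 = 11100011 matches 1110xxxx → 3-byte sequence.
Byte 1: 0xE3 = 11100011, payload 0011 (4 bits).
Byte 2: 0x83 = 10000011 (10xxxxxx ✓), payload 000011.
Byte 3: 0xB5 = 10110101 (10xxxxxx ✓), payload 110101.
Concatenate: 0011000011110101 = 0x30F5 (16 bits → U+30F5).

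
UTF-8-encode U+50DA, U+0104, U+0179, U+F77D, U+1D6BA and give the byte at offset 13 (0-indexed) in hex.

U+50DA → 3-byte form E5 83 9A at offsets 0–2.
U+0104 → 2-byte form C4 84 at offsets 3–4.
U+0179 → 2-byte form C5 B9 at offsets 5–6.
U+F77D → 3-byte form EF 9D BD at offsets 7–9.
U+1D6BA → 4-byte form F0 9D 9A BA at offsets 10–13.
Offset 13 falls in char 5's range; it's byte 4 of F0 9D 9A BA = 0xBA.

0xBA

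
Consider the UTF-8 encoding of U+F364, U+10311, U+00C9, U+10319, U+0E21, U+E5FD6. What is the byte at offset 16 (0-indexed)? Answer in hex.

0xF3

U+F364 → 3-byte form EF 8D A4 at offsets 0–2.
U+10311 → 4-byte form F0 90 8C 91 at offsets 3–6.
U+00C9 → 2-byte form C3 89 at offsets 7–8.
U+10319 → 4-byte form F0 90 8C 99 at offsets 9–12.
U+0E21 → 3-byte form E0 B8 A1 at offsets 13–15.
U+E5FD6 → 4-byte form F3 A5 BF 96 at offsets 16–19.
Offset 16 falls in char 6's range; it's byte 1 of F3 A5 BF 96 = 0xF3.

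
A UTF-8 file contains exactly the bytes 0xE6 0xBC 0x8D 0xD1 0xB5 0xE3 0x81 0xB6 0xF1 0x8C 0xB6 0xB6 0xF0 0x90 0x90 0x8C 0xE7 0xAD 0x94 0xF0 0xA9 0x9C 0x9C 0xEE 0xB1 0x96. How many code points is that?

8

Byte at offset 0: 0xE6 = 11100110 → 3-byte char (#1). Advance 3.
Byte at offset 3: 0xD1 = 11010001 → 2-byte char (#2). Advance 2.
Byte at offset 5: 0xE3 = 11100011 → 3-byte char (#3). Advance 3.
Byte at offset 8: 0xF1 = 11110001 → 4-byte char (#4). Advance 4.
Byte at offset 12: 0xF0 = 11110000 → 4-byte char (#5). Advance 4.
Byte at offset 16: 0xE7 = 11100111 → 3-byte char (#6). Advance 3.
Byte at offset 19: 0xF0 = 11110000 → 4-byte char (#7). Advance 4.
Byte at offset 23: 0xEE = 11101110 → 3-byte char (#8). Advance 3.
Reached end at offset 26 after 8 code points.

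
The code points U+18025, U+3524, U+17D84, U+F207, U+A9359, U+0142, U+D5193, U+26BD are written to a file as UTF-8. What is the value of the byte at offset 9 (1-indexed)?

1-indexed offset 9 is 0-indexed offset 8.
U+18025 → 4-byte form F0 98 80 A5 at offsets 0–3.
U+3524 → 3-byte form E3 94 A4 at offsets 4–6.
U+17D84 → 4-byte form F0 97 B6 84 at offsets 7–10.
Offset 8 falls in char 3's range; it's byte 2 of F0 97 B6 84 = 0x97.

0x97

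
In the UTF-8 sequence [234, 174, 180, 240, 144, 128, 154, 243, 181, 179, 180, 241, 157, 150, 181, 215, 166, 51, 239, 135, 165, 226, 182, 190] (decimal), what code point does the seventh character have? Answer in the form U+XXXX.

Offset 0: leading byte 0xEA = 11101010 → 3-byte char #1 = EA AE B4.
Offset 3: leading byte 0xF0 = 11110000 → 4-byte char #2 = F0 90 80 9A.
Offset 7: leading byte 0xF3 = 11110011 → 4-byte char #3 = F3 B5 B3 B4.
Offset 11: leading byte 0xF1 = 11110001 → 4-byte char #4 = F1 9D 96 B5.
Offset 15: leading byte 0xD7 = 11010111 → 2-byte char #5 = D7 A6.
Offset 17: leading byte 0x33 = 00110011 → 1-byte char #6 = 33.
Offset 18: leading byte 0xEF = 11101111 → 3-byte char #7 = EF 87 A5.
Leading byte 0xEF = 11101111 matches 1110xxxx → 3-byte sequence.
Byte 1: 0xEF = 11101111, payload 1111 (4 bits).
Byte 2: 0x87 = 10000111 (10xxxxxx ✓), payload 000111.
Byte 3: 0xA5 = 10100101 (10xxxxxx ✓), payload 100101.
Concatenate: 1111000111100101 = 0xF1E5 (16 bits → U+F1E5).

U+F1E5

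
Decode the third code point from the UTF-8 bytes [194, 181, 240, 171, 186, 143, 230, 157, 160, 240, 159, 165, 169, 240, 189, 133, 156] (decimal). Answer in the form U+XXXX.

U+6760

Offset 0: leading byte 0xC2 = 11000010 → 2-byte char #1 = C2 B5.
Offset 2: leading byte 0xF0 = 11110000 → 4-byte char #2 = F0 AB BA 8F.
Offset 6: leading byte 0xE6 = 11100110 → 3-byte char #3 = E6 9D A0.
Leading byte 0xE6 = 11100110 matches 1110xxxx → 3-byte sequence.
Byte 1: 0xE6 = 11100110, payload 0110 (4 bits).
Byte 2: 0x9D = 10011101 (10xxxxxx ✓), payload 011101.
Byte 3: 0xA0 = 10100000 (10xxxxxx ✓), payload 100000.
Concatenate: 0110011101100000 = 0x6760 (16 bits → U+6760).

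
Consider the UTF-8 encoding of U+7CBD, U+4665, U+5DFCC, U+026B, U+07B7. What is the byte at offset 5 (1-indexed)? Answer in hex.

1-indexed offset 5 is 0-indexed offset 4.
U+7CBD → 3-byte form E7 B2 BD at offsets 0–2.
U+4665 → 3-byte form E4 99 A5 at offsets 3–5.
Offset 4 falls in char 2's range; it's byte 2 of E4 99 A5 = 0x99.

0x99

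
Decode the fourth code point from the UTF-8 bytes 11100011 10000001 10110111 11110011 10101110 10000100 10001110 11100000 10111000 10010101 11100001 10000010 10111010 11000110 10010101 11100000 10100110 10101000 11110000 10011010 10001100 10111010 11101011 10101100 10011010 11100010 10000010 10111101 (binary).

U+10BA

Offset 0: leading byte 0xE3 = 11100011 → 3-byte char #1 = E3 81 B7.
Offset 3: leading byte 0xF3 = 11110011 → 4-byte char #2 = F3 AE 84 8E.
Offset 7: leading byte 0xE0 = 11100000 → 3-byte char #3 = E0 B8 95.
Offset 10: leading byte 0xE1 = 11100001 → 3-byte char #4 = E1 82 BA.
Leading byte 0xE1 = 11100001 matches 1110xxxx → 3-byte sequence.
Byte 1: 0xE1 = 11100001, payload 0001 (4 bits).
Byte 2: 0x82 = 10000010 (10xxxxxx ✓), payload 000010.
Byte 3: 0xBA = 10111010 (10xxxxxx ✓), payload 111010.
Concatenate: 0001000010111010 = 0x10BA (16 bits → U+10BA).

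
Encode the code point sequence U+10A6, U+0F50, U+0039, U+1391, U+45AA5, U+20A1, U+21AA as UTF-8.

E1 82 A6 E0 BD 90 39 E1 8E 91 F1 85 AA A5 E2 82 A1 E2 86 AA

U+10A6: 3-byte form → E1 82 A6.
U+0F50: 3-byte form → E0 BD 90.
U+0039: 1-byte form → 39.
U+1391: 3-byte form → E1 8E 91.
U+45AA5: 4-byte form → F1 85 AA A5.
U+20A1: 3-byte form → E2 82 A1.
U+21AA: 3-byte form → E2 86 AA.
Concatenated (20 bytes): E1 82 A6 E0 BD 90 39 E1 8E 91 F1 85 AA A5 E2 82 A1 E2 86 AA.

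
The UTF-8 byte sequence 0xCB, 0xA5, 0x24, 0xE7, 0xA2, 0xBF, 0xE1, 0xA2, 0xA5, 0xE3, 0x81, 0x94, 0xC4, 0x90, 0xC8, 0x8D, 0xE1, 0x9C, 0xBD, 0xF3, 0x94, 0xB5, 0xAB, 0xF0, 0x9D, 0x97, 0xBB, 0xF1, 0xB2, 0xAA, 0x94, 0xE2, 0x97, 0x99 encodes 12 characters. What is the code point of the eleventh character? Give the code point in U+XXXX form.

U+72A94

Offset 0: leading byte 0xCB = 11001011 → 2-byte char #1 = CB A5.
Offset 2: leading byte 0x24 = 00100100 → 1-byte char #2 = 24.
Offset 3: leading byte 0xE7 = 11100111 → 3-byte char #3 = E7 A2 BF.
Offset 6: leading byte 0xE1 = 11100001 → 3-byte char #4 = E1 A2 A5.
Offset 9: leading byte 0xE3 = 11100011 → 3-byte char #5 = E3 81 94.
Offset 12: leading byte 0xC4 = 11000100 → 2-byte char #6 = C4 90.
Offset 14: leading byte 0xC8 = 11001000 → 2-byte char #7 = C8 8D.
Offset 16: leading byte 0xE1 = 11100001 → 3-byte char #8 = E1 9C BD.
Offset 19: leading byte 0xF3 = 11110011 → 4-byte char #9 = F3 94 B5 AB.
Offset 23: leading byte 0xF0 = 11110000 → 4-byte char #10 = F0 9D 97 BB.
Offset 27: leading byte 0xF1 = 11110001 → 4-byte char #11 = F1 B2 AA 94.
Leading byte 0xF1 = 11110001 matches 11110xxx → 4-byte sequence.
Byte 1: 0xF1 = 11110001, payload 001 (3 bits).
Byte 2: 0xB2 = 10110010 (10xxxxxx ✓), payload 110010.
Byte 3: 0xAA = 10101010 (10xxxxxx ✓), payload 101010.
Byte 4: 0x94 = 10010100 (10xxxxxx ✓), payload 010100.
Concatenate: 001110010101010010100 = 0x72A94 (21 bits → U+72A94).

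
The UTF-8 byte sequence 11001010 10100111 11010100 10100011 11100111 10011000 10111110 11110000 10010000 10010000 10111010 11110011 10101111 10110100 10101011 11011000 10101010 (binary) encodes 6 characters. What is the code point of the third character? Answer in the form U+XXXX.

Offset 0: leading byte 0xCA = 11001010 → 2-byte char #1 = CA A7.
Offset 2: leading byte 0xD4 = 11010100 → 2-byte char #2 = D4 A3.
Offset 4: leading byte 0xE7 = 11100111 → 3-byte char #3 = E7 98 BE.
Leading byte 0xE7 = 11100111 matches 1110xxxx → 3-byte sequence.
Byte 1: 0xE7 = 11100111, payload 0111 (4 bits).
Byte 2: 0x98 = 10011000 (10xxxxxx ✓), payload 011000.
Byte 3: 0xBE = 10111110 (10xxxxxx ✓), payload 111110.
Concatenate: 0111011000111110 = 0x763E (16 bits → U+763E).

U+763E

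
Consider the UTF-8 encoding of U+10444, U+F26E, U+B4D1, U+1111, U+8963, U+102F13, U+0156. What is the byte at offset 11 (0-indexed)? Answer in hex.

0x84

U+10444 → 4-byte form F0 90 91 84 at offsets 0–3.
U+F26E → 3-byte form EF 89 AE at offsets 4–6.
U+B4D1 → 3-byte form EB 93 91 at offsets 7–9.
U+1111 → 3-byte form E1 84 91 at offsets 10–12.
Offset 11 falls in char 4's range; it's byte 2 of E1 84 91 = 0x84.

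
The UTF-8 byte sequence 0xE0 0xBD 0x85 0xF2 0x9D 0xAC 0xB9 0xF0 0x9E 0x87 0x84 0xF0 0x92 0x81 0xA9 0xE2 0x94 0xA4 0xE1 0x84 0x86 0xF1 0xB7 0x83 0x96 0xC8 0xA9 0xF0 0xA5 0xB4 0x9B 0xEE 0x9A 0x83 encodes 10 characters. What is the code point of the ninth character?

Offset 0: leading byte 0xE0 = 11100000 → 3-byte char #1 = E0 BD 85.
Offset 3: leading byte 0xF2 = 11110010 → 4-byte char #2 = F2 9D AC B9.
Offset 7: leading byte 0xF0 = 11110000 → 4-byte char #3 = F0 9E 87 84.
Offset 11: leading byte 0xF0 = 11110000 → 4-byte char #4 = F0 92 81 A9.
Offset 15: leading byte 0xE2 = 11100010 → 3-byte char #5 = E2 94 A4.
Offset 18: leading byte 0xE1 = 11100001 → 3-byte char #6 = E1 84 86.
Offset 21: leading byte 0xF1 = 11110001 → 4-byte char #7 = F1 B7 83 96.
Offset 25: leading byte 0xC8 = 11001000 → 2-byte char #8 = C8 A9.
Offset 27: leading byte 0xF0 = 11110000 → 4-byte char #9 = F0 A5 B4 9B.
Leading byte 0xF0 = 11110000 matches 11110xxx → 4-byte sequence.
Byte 1: 0xF0 = 11110000, payload 000 (3 bits).
Byte 2: 0xA5 = 10100101 (10xxxxxx ✓), payload 100101.
Byte 3: 0xB4 = 10110100 (10xxxxxx ✓), payload 110100.
Byte 4: 0x9B = 10011011 (10xxxxxx ✓), payload 011011.
Concatenate: 000100101110100011011 = 0x25D1B (21 bits → U+25D1B).

U+25D1B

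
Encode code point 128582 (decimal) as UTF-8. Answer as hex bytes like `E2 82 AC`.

F0 9F 99 86

U+1F646 = 0x1F646 = 128582 decimal. In range U+10000–U+10FFFF → 4-byte form: 11110xxx 10xxxxxx 10xxxxxx 10xxxxxx.
Binary (21 bits): 000011111011001000110.
Split 3+6+6+6: 000 | 011111 | 011001 | 000110.
Byte 1: 11110000 = 0xF0.
Byte 2: 10011111 = 0x9F.
Byte 3: 10011001 = 0x99.
Byte 4: 10000110 = 0x86.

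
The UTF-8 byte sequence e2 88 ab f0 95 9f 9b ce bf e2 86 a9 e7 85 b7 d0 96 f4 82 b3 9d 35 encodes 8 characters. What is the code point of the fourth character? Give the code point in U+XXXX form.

U+21A9

Offset 0: leading byte 0xE2 = 11100010 → 3-byte char #1 = E2 88 AB.
Offset 3: leading byte 0xF0 = 11110000 → 4-byte char #2 = F0 95 9F 9B.
Offset 7: leading byte 0xCE = 11001110 → 2-byte char #3 = CE BF.
Offset 9: leading byte 0xE2 = 11100010 → 3-byte char #4 = E2 86 A9.
Leading byte 0xE2 = 11100010 matches 1110xxxx → 3-byte sequence.
Byte 1: 0xE2 = 11100010, payload 0010 (4 bits).
Byte 2: 0x86 = 10000110 (10xxxxxx ✓), payload 000110.
Byte 3: 0xA9 = 10101001 (10xxxxxx ✓), payload 101001.
Concatenate: 0010000110101001 = 0x21A9 (16 bits → U+21A9).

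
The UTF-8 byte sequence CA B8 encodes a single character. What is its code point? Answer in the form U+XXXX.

U+02B8

Leading byte 0xCA = 11001010 matches 110xxxxx → 2-byte sequence.
Byte 1: 0xCA = 11001010, payload 01010 (5 bits).
Byte 2: 0xB8 = 10111000 (10xxxxxx ✓), payload 111000.
Concatenate: 01010111000 = 0x2B8 (11 bits → U+02B8).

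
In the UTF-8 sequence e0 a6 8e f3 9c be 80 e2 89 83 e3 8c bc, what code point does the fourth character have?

Offset 0: leading byte 0xE0 = 11100000 → 3-byte char #1 = E0 A6 8E.
Offset 3: leading byte 0xF3 = 11110011 → 4-byte char #2 = F3 9C BE 80.
Offset 7: leading byte 0xE2 = 11100010 → 3-byte char #3 = E2 89 83.
Offset 10: leading byte 0xE3 = 11100011 → 3-byte char #4 = E3 8C BC.
Leading byte 0xE3 = 11100011 matches 1110xxxx → 3-byte sequence.
Byte 1: 0xE3 = 11100011, payload 0011 (4 bits).
Byte 2: 0x8C = 10001100 (10xxxxxx ✓), payload 001100.
Byte 3: 0xBC = 10111100 (10xxxxxx ✓), payload 111100.
Concatenate: 0011001100111100 = 0x333C (16 bits → U+333C).

U+333C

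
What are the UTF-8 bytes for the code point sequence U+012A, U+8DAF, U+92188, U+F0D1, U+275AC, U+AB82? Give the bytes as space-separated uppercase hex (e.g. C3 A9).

U+012A: 2-byte form → C4 AA.
U+8DAF: 3-byte form → E8 B6 AF.
U+92188: 4-byte form → F2 92 86 88.
U+F0D1: 3-byte form → EF 83 91.
U+275AC: 4-byte form → F0 A7 96 AC.
U+AB82: 3-byte form → EA AE 82.
Concatenated (19 bytes): C4 AA E8 B6 AF F2 92 86 88 EF 83 91 F0 A7 96 AC EA AE 82.

C4 AA E8 B6 AF F2 92 86 88 EF 83 91 F0 A7 96 AC EA AE 82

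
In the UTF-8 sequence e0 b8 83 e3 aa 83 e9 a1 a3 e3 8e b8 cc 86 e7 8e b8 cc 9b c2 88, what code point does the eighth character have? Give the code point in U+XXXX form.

U+0088

Offset 0: leading byte 0xE0 = 11100000 → 3-byte char #1 = E0 B8 83.
Offset 3: leading byte 0xE3 = 11100011 → 3-byte char #2 = E3 AA 83.
Offset 6: leading byte 0xE9 = 11101001 → 3-byte char #3 = E9 A1 A3.
Offset 9: leading byte 0xE3 = 11100011 → 3-byte char #4 = E3 8E B8.
Offset 12: leading byte 0xCC = 11001100 → 2-byte char #5 = CC 86.
Offset 14: leading byte 0xE7 = 11100111 → 3-byte char #6 = E7 8E B8.
Offset 17: leading byte 0xCC = 11001100 → 2-byte char #7 = CC 9B.
Offset 19: leading byte 0xC2 = 11000010 → 2-byte char #8 = C2 88.
Leading byte 0xC2 = 11000010 matches 110xxxxx → 2-byte sequence.
Byte 1: 0xC2 = 11000010, payload 00010 (5 bits).
Byte 2: 0x88 = 10001000 (10xxxxxx ✓), payload 001000.
Concatenate: 00010001000 = 0x88 (11 bits → U+0088).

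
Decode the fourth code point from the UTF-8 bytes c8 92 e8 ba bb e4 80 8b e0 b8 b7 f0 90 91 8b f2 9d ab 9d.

Offset 0: leading byte 0xC8 = 11001000 → 2-byte char #1 = C8 92.
Offset 2: leading byte 0xE8 = 11101000 → 3-byte char #2 = E8 BA BB.
Offset 5: leading byte 0xE4 = 11100100 → 3-byte char #3 = E4 80 8B.
Offset 8: leading byte 0xE0 = 11100000 → 3-byte char #4 = E0 B8 B7.
Leading byte 0xE0 = 11100000 matches 1110xxxx → 3-byte sequence.
Byte 1: 0xE0 = 11100000, payload 0000 (4 bits).
Byte 2: 0xB8 = 10111000 (10xxxxxx ✓), payload 111000.
Byte 3: 0xB7 = 10110111 (10xxxxxx ✓), payload 110111.
Concatenate: 0000111000110111 = 0xE37 (16 bits → U+0E37).

U+0E37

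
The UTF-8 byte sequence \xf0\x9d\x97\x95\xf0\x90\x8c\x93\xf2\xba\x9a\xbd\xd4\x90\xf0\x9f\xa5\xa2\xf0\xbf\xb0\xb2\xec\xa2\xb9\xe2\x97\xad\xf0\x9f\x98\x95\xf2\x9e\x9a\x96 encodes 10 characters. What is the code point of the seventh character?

U+C8B9

Offset 0: leading byte 0xF0 = 11110000 → 4-byte char #1 = F0 9D 97 95.
Offset 4: leading byte 0xF0 = 11110000 → 4-byte char #2 = F0 90 8C 93.
Offset 8: leading byte 0xF2 = 11110010 → 4-byte char #3 = F2 BA 9A BD.
Offset 12: leading byte 0xD4 = 11010100 → 2-byte char #4 = D4 90.
Offset 14: leading byte 0xF0 = 11110000 → 4-byte char #5 = F0 9F A5 A2.
Offset 18: leading byte 0xF0 = 11110000 → 4-byte char #6 = F0 BF B0 B2.
Offset 22: leading byte 0xEC = 11101100 → 3-byte char #7 = EC A2 B9.
Leading byte 0xEC = 11101100 matches 1110xxxx → 3-byte sequence.
Byte 1: 0xEC = 11101100, payload 1100 (4 bits).
Byte 2: 0xA2 = 10100010 (10xxxxxx ✓), payload 100010.
Byte 3: 0xB9 = 10111001 (10xxxxxx ✓), payload 111001.
Concatenate: 1100100010111001 = 0xC8B9 (16 bits → U+C8B9).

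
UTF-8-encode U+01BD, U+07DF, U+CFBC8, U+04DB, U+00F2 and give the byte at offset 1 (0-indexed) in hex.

0xBD

U+01BD → 2-byte form C6 BD at offsets 0–1.
Offset 1 falls in char 1's range; it's byte 2 of C6 BD = 0xBD.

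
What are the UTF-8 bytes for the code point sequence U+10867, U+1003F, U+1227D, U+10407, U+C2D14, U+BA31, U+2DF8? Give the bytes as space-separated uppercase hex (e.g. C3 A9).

F0 90 A1 A7 F0 90 80 BF F0 92 89 BD F0 90 90 87 F3 82 B4 94 EB A8 B1 E2 B7 B8

U+10867: 4-byte form → F0 90 A1 A7.
U+1003F: 4-byte form → F0 90 80 BF.
U+1227D: 4-byte form → F0 92 89 BD.
U+10407: 4-byte form → F0 90 90 87.
U+C2D14: 4-byte form → F3 82 B4 94.
U+BA31: 3-byte form → EB A8 B1.
U+2DF8: 3-byte form → E2 B7 B8.
Concatenated (26 bytes): F0 90 A1 A7 F0 90 80 BF F0 92 89 BD F0 90 90 87 F3 82 B4 94 EB A8 B1 E2 B7 B8.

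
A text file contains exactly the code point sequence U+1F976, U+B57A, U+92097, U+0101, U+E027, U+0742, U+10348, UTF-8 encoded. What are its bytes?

F0 9F A5 B6 EB 95 BA F2 92 82 97 C4 81 EE 80 A7 DD 82 F0 90 8D 88

U+1F976: 4-byte form → F0 9F A5 B6.
U+B57A: 3-byte form → EB 95 BA.
U+92097: 4-byte form → F2 92 82 97.
U+0101: 2-byte form → C4 81.
U+E027: 3-byte form → EE 80 A7.
U+0742: 2-byte form → DD 82.
U+10348: 4-byte form → F0 90 8D 88.
Concatenated (22 bytes): F0 9F A5 B6 EB 95 BA F2 92 82 97 C4 81 EE 80 A7 DD 82 F0 90 8D 88.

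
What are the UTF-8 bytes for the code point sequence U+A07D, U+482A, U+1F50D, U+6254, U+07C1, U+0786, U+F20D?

U+A07D: 3-byte form → EA 81 BD.
U+482A: 3-byte form → E4 A0 AA.
U+1F50D: 4-byte form → F0 9F 94 8D.
U+6254: 3-byte form → E6 89 94.
U+07C1: 2-byte form → DF 81.
U+0786: 2-byte form → DE 86.
U+F20D: 3-byte form → EF 88 8D.
Concatenated (20 bytes): EA 81 BD E4 A0 AA F0 9F 94 8D E6 89 94 DF 81 DE 86 EF 88 8D.

EA 81 BD E4 A0 AA F0 9F 94 8D E6 89 94 DF 81 DE 86 EF 88 8D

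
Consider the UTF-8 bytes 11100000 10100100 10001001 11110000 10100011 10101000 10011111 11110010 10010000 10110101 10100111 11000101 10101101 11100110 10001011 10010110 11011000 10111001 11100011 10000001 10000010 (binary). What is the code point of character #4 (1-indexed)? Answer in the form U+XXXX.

U+016D

Offset 0: leading byte 0xE0 = 11100000 → 3-byte char #1 = E0 A4 89.
Offset 3: leading byte 0xF0 = 11110000 → 4-byte char #2 = F0 A3 A8 9F.
Offset 7: leading byte 0xF2 = 11110010 → 4-byte char #3 = F2 90 B5 A7.
Offset 11: leading byte 0xC5 = 11000101 → 2-byte char #4 = C5 AD.
Leading byte 0xC5 = 11000101 matches 110xxxxx → 2-byte sequence.
Byte 1: 0xC5 = 11000101, payload 00101 (5 bits).
Byte 2: 0xAD = 10101101 (10xxxxxx ✓), payload 101101.
Concatenate: 00101101101 = 0x16D (11 bits → U+016D).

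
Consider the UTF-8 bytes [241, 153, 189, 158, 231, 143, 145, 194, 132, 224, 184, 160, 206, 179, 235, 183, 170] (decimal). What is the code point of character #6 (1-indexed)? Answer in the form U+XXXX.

U+BDEA

Offset 0: leading byte 0xF1 = 11110001 → 4-byte char #1 = F1 99 BD 9E.
Offset 4: leading byte 0xE7 = 11100111 → 3-byte char #2 = E7 8F 91.
Offset 7: leading byte 0xC2 = 11000010 → 2-byte char #3 = C2 84.
Offset 9: leading byte 0xE0 = 11100000 → 3-byte char #4 = E0 B8 A0.
Offset 12: leading byte 0xCE = 11001110 → 2-byte char #5 = CE B3.
Offset 14: leading byte 0xEB = 11101011 → 3-byte char #6 = EB B7 AA.
Leading byte 0xEB = 11101011 matches 1110xxxx → 3-byte sequence.
Byte 1: 0xEB = 11101011, payload 1011 (4 bits).
Byte 2: 0xB7 = 10110111 (10xxxxxx ✓), payload 110111.
Byte 3: 0xAA = 10101010 (10xxxxxx ✓), payload 101010.
Concatenate: 1011110111101010 = 0xBDEA (16 bits → U+BDEA).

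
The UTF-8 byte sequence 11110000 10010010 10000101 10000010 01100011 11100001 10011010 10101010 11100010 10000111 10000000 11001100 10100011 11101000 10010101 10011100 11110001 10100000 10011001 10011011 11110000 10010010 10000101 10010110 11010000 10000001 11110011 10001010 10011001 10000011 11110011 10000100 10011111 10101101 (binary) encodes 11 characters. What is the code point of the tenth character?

Offset 0: leading byte 0xF0 = 11110000 → 4-byte char #1 = F0 92 85 82.
Offset 4: leading byte 0x63 = 01100011 → 1-byte char #2 = 63.
Offset 5: leading byte 0xE1 = 11100001 → 3-byte char #3 = E1 9A AA.
Offset 8: leading byte 0xE2 = 11100010 → 3-byte char #4 = E2 87 80.
Offset 11: leading byte 0xCC = 11001100 → 2-byte char #5 = CC A3.
Offset 13: leading byte 0xE8 = 11101000 → 3-byte char #6 = E8 95 9C.
Offset 16: leading byte 0xF1 = 11110001 → 4-byte char #7 = F1 A0 99 9B.
Offset 20: leading byte 0xF0 = 11110000 → 4-byte char #8 = F0 92 85 96.
Offset 24: leading byte 0xD0 = 11010000 → 2-byte char #9 = D0 81.
Offset 26: leading byte 0xF3 = 11110011 → 4-byte char #10 = F3 8A 99 83.
Leading byte 0xF3 = 11110011 matches 11110xxx → 4-byte sequence.
Byte 1: 0xF3 = 11110011, payload 011 (3 bits).
Byte 2: 0x8A = 10001010 (10xxxxxx ✓), payload 001010.
Byte 3: 0x99 = 10011001 (10xxxxxx ✓), payload 011001.
Byte 4: 0x83 = 10000011 (10xxxxxx ✓), payload 000011.
Concatenate: 011001010011001000011 = 0xCA643 (21 bits → U+CA643).

U+CA643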